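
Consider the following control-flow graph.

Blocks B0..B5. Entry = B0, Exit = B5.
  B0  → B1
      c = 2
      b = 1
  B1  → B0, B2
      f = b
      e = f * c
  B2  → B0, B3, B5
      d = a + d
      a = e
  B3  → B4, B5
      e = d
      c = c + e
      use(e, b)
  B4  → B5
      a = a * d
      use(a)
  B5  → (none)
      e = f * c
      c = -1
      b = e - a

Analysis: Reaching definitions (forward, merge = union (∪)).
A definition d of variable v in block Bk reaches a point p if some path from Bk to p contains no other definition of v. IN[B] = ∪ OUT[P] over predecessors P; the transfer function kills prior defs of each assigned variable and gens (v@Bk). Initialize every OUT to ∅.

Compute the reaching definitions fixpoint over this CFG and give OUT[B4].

Fixpoint table:
  B0:   IN={a@B2, b@B0, c@B0, d@B2, e@B1, f@B1}   OUT={a@B2, b@B0, c@B0, d@B2, e@B1, f@B1}
  B1:   IN={a@B2, b@B0, c@B0, d@B2, e@B1, f@B1}   OUT={a@B2, b@B0, c@B0, d@B2, e@B1, f@B1}
  B2:   IN={a@B2, b@B0, c@B0, d@B2, e@B1, f@B1}   OUT={a@B2, b@B0, c@B0, d@B2, e@B1, f@B1}
  B3:   IN={a@B2, b@B0, c@B0, d@B2, e@B1, f@B1}   OUT={a@B2, b@B0, c@B3, d@B2, e@B3, f@B1}
  B4:   IN={a@B2, b@B0, c@B3, d@B2, e@B3, f@B1}   OUT={a@B4, b@B0, c@B3, d@B2, e@B3, f@B1}
  B5:   IN={a@B2, a@B4, b@B0, c@B0, c@B3, d@B2, e@B1, e@B3, f@B1}   OUT={a@B2, a@B4, b@B5, c@B5, d@B2, e@B5, f@B1}

Merge at B4: IN[B4] = OUT[B3] = {a@B2, b@B0, c@B3, d@B2, e@B3, f@B1}
Applying B4's transfer function to that IN value gives OUT[B4] (row B4 above).

Answer: {a@B4, b@B0, c@B3, d@B2, e@B3, f@B1}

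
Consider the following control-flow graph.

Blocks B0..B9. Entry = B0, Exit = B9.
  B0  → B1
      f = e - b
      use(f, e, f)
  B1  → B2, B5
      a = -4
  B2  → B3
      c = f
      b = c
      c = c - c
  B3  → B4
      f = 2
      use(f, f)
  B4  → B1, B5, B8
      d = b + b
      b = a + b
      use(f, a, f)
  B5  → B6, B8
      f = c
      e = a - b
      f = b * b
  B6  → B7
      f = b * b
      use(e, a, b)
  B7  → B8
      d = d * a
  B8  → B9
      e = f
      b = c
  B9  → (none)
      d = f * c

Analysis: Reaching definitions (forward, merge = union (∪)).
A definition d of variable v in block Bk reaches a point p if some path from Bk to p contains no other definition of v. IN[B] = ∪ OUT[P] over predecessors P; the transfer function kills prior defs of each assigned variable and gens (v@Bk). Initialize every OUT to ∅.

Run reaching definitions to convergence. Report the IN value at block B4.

Per-block solution:
  B0: | IN={} | OUT={f@B0}
  B1: | IN={a@B1, b@B4, c@B2, d@B4, f@B0, f@B3} | OUT={a@B1, b@B4, c@B2, d@B4, f@B0, f@B3}
  B2: | IN={a@B1, b@B4, c@B2, d@B4, f@B0, f@B3} | OUT={a@B1, b@B2, c@B2, d@B4, f@B0, f@B3}
  B3: | IN={a@B1, b@B2, c@B2, d@B4, f@B0, f@B3} | OUT={a@B1, b@B2, c@B2, d@B4, f@B3}
  B4: | IN={a@B1, b@B2, c@B2, d@B4, f@B3} | OUT={a@B1, b@B4, c@B2, d@B4, f@B3}
  B5: | IN={a@B1, b@B4, c@B2, d@B4, f@B0, f@B3} | OUT={a@B1, b@B4, c@B2, d@B4, e@B5, f@B5}
  B6: | IN={a@B1, b@B4, c@B2, d@B4, e@B5, f@B5} | OUT={a@B1, b@B4, c@B2, d@B4, e@B5, f@B6}
  B7: | IN={a@B1, b@B4, c@B2, d@B4, e@B5, f@B6} | OUT={a@B1, b@B4, c@B2, d@B7, e@B5, f@B6}
  B8: | IN={a@B1, b@B4, c@B2, d@B4, d@B7, e@B5, f@B3, f@B5, f@B6} | OUT={a@B1, b@B8, c@B2, d@B4, d@B7, e@B8, f@B3, f@B5, f@B6}
  B9: | IN={a@B1, b@B8, c@B2, d@B4, d@B7, e@B8, f@B3, f@B5, f@B6} | OUT={a@B1, b@B8, c@B2, d@B9, e@B8, f@B3, f@B5, f@B6}

Merge at B4: IN[B4] = OUT[B3] = {a@B1, b@B2, c@B2, d@B4, f@B3}

Answer: {a@B1, b@B2, c@B2, d@B4, f@B3}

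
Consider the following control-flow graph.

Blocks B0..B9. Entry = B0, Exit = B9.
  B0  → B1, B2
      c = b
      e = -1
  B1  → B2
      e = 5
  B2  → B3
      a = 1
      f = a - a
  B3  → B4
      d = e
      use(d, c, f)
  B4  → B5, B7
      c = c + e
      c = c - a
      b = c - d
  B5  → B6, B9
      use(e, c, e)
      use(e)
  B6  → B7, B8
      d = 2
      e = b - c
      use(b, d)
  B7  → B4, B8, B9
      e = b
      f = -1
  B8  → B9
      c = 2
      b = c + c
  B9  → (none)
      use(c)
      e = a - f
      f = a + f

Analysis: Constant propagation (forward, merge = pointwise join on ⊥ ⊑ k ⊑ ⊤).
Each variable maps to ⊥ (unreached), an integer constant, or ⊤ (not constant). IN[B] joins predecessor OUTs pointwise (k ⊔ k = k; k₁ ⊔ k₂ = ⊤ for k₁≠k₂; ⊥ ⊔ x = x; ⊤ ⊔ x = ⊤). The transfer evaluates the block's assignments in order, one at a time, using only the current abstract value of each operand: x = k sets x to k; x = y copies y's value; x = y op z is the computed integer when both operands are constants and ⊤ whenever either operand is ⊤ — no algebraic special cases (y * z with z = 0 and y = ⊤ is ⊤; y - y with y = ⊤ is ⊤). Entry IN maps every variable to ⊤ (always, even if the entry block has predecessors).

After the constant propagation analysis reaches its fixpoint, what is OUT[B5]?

Converged values:
  B0:   IN=(all ⊤)   OUT={e:-1; rest ⊤}
  B1:   IN={e:-1; rest ⊤}   OUT={e:5; rest ⊤}
  B2:   IN=(all ⊤)   OUT={a:1, f:0; rest ⊤}
  B3:   IN={a:1, f:0; rest ⊤}   OUT={a:1, f:0; rest ⊤}
  B4:   IN={a:1; rest ⊤}   OUT={a:1; rest ⊤}
  B5:   IN={a:1; rest ⊤}   OUT={a:1; rest ⊤}
  B6:   IN={a:1; rest ⊤}   OUT={a:1, d:2; rest ⊤}
  B7:   IN={a:1; rest ⊤}   OUT={a:1, f:-1; rest ⊤}
  B8:   IN={a:1; rest ⊤}   OUT={a:1, b:4, c:2; rest ⊤}
  B9:   IN={a:1; rest ⊤}   OUT={a:1; rest ⊤}

Merge at B5: IN[B5] = OUT[B4] = {a: 1, b: ⊤, c: ⊤, d: ⊤, e: ⊤, f: ⊤}
Applying B5's transfer function to that IN value gives OUT[B5] (row B5 above).

Answer: {a: 1, b: ⊤, c: ⊤, d: ⊤, e: ⊤, f: ⊤}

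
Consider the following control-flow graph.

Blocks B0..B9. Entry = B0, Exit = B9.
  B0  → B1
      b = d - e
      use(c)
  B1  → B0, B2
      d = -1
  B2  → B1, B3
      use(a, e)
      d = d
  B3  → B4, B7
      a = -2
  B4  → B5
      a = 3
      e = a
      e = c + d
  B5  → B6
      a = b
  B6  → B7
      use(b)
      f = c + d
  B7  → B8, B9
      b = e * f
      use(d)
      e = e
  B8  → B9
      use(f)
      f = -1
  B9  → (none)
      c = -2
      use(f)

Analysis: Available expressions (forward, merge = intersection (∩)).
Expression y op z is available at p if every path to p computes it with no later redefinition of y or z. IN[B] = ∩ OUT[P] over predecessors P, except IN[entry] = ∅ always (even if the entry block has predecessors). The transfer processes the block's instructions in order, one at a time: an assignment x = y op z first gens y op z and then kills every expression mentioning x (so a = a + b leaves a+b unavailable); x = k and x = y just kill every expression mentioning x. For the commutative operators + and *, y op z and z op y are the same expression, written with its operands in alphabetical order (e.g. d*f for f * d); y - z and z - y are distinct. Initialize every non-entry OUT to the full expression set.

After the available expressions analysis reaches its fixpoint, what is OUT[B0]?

Answer: {d-e}

Derivation:
Fixpoint table:
  B0: | IN={} | OUT={d-e}
  B1: | IN={} | OUT={}
  B2: | IN={} | OUT={}
  B3: | IN={} | OUT={}
  B4: | IN={} | OUT={c+d}
  B5: | IN={c+d} | OUT={c+d}
  B6: | IN={c+d} | OUT={c+d}
  B7: | IN={} | OUT={}
  B8: | IN={} | OUT={}
  B9: | IN={} | OUT={}

Merge at B0 (entry node, so the boundary value {} is joined with the incoming edge(s)): IN[B0] = {} ∩ OUT[B1] = {}
Applying B0's transfer function to that IN value gives OUT[B0] (row B0 above).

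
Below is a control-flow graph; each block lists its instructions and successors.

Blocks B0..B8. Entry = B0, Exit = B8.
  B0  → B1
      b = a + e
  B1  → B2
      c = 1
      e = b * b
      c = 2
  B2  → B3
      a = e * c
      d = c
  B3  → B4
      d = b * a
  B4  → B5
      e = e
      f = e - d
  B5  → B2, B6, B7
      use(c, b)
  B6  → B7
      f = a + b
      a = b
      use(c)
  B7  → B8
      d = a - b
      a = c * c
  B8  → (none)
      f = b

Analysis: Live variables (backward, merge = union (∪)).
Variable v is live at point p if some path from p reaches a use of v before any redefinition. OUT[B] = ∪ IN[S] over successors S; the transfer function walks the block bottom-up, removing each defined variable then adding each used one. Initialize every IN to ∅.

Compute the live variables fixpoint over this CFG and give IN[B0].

Per-block solution:
  B0:  IN={a, e}  OUT={b}
  B1:  IN={b}  OUT={b, c, e}
  B2:  IN={b, c, e}  OUT={a, b, c, e}
  B3:  IN={a, b, c, e}  OUT={a, b, c, d, e}
  B4:  IN={a, b, c, d, e}  OUT={a, b, c, e}
  B5:  IN={a, b, c, e}  OUT={a, b, c, e}
  B6:  IN={a, b, c}  OUT={a, b, c}
  B7:  IN={a, b, c}  OUT={b}
  B8:  IN={b}  OUT={}

Merge at B0: OUT[B0] = IN[B1] = {b}
Applying B0's transfer function to that OUT value gives IN[B0] (row B0 above).

Answer: {a, e}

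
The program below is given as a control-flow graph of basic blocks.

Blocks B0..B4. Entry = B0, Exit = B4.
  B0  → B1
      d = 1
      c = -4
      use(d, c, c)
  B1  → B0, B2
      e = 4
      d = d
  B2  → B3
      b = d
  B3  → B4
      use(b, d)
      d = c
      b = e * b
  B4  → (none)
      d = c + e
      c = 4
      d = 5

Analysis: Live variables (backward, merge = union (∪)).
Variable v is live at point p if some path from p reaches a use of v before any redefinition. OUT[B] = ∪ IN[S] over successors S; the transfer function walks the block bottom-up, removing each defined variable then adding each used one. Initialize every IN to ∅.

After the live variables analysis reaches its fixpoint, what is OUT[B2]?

Answer: {b, c, d, e}

Working:
Converged values:
  B0:   IN={}   OUT={c, d}
  B1:   IN={c, d}   OUT={c, d, e}
  B2:   IN={c, d, e}   OUT={b, c, d, e}
  B3:   IN={b, c, d, e}   OUT={c, e}
  B4:   IN={c, e}   OUT={}

Merge at B2: OUT[B2] = IN[B3] = {b, c, d, e}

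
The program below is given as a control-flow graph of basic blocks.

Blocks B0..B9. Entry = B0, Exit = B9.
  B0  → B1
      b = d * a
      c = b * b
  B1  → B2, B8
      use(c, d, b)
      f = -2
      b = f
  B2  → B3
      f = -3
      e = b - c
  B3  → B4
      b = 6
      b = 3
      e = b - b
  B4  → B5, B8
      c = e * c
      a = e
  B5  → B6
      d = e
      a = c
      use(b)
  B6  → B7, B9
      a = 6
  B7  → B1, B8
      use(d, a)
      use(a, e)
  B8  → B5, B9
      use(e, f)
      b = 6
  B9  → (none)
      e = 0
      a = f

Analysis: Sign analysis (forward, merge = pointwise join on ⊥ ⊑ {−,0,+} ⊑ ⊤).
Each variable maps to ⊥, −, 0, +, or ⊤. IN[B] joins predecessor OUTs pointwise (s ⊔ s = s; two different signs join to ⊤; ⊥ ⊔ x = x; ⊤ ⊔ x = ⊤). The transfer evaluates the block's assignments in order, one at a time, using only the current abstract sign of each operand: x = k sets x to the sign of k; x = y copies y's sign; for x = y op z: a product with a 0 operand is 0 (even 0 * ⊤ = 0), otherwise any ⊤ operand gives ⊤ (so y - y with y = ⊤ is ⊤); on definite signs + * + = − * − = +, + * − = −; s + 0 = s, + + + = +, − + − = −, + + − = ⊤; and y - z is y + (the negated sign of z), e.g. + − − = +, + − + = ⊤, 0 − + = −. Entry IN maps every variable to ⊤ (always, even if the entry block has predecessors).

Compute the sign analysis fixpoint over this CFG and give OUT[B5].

Answer: {a: ⊤, b: +, c: ⊤, d: ⊤, e: ⊤, f: -}

Working:
Converged values:
  B0:  IN=(all ⊤)  OUT=(all ⊤)
  B1:  IN=(all ⊤)  OUT={b:-, f:-; rest ⊤}
  B2:  IN={b:-, f:-; rest ⊤}  OUT={b:-, f:-; rest ⊤}
  B3:  IN={b:-, f:-; rest ⊤}  OUT={b:+, f:-; rest ⊤}
  B4:  IN={b:+, f:-; rest ⊤}  OUT={b:+, f:-; rest ⊤}
  B5:  IN={b:+, f:-; rest ⊤}  OUT={b:+, f:-; rest ⊤}
  B6:  IN={b:+, f:-; rest ⊤}  OUT={a:+, b:+, f:-; rest ⊤}
  B7:  IN={a:+, b:+, f:-; rest ⊤}  OUT={a:+, b:+, f:-; rest ⊤}
  B8:  IN={f:-; rest ⊤}  OUT={b:+, f:-; rest ⊤}
  B9:  IN={b:+, f:-; rest ⊤}  OUT={a:-, b:+, e:0, f:-; rest ⊤}

Merge at B5: IN[B5] = OUT[B4] ⊔ OUT[B8] = {a: ⊤, b: +, c: ⊤, d: ⊤, e: ⊤, f: -}
Applying B5's transfer function to that IN value gives OUT[B5] (row B5 above).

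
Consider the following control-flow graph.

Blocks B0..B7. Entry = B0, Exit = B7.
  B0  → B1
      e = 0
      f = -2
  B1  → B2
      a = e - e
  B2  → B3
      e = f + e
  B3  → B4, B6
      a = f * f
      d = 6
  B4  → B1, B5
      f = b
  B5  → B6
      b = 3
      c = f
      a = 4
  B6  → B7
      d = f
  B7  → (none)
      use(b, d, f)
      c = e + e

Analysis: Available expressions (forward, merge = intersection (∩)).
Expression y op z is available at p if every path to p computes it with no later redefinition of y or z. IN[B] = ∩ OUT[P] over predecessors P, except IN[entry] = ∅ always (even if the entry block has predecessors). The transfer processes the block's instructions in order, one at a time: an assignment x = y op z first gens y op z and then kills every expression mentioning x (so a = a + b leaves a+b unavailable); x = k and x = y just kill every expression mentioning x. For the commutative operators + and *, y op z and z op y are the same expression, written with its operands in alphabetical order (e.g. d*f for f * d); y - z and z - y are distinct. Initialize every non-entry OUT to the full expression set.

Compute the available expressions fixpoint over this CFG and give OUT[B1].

Answer: {e-e}

Trace:
Converged values:
  B0:  IN={}  OUT={}
  B1:  IN={}  OUT={e-e}
  B2:  IN={e-e}  OUT={}
  B3:  IN={}  OUT={f*f}
  B4:  IN={f*f}  OUT={}
  B5:  IN={}  OUT={}
  B6:  IN={}  OUT={}
  B7:  IN={}  OUT={e+e}

Merge at B1: IN[B1] = OUT[B0] ∩ OUT[B4] = {}
Applying B1's transfer function to that IN value gives OUT[B1] (row B1 above).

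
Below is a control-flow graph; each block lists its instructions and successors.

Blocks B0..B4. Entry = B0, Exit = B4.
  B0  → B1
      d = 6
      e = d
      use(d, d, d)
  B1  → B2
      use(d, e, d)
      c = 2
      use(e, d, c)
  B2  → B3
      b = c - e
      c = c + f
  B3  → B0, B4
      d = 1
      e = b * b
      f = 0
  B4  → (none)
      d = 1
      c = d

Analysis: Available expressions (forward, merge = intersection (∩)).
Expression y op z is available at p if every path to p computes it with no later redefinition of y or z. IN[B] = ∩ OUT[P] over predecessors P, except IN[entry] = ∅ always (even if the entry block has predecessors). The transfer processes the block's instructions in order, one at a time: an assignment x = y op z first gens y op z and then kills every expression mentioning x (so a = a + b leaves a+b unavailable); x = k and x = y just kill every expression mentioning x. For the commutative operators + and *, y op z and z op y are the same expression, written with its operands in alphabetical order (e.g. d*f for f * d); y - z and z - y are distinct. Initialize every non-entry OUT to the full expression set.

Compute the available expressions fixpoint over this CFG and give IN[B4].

Answer: {b*b}

Derivation:
Converged values:
  B0:   IN={}   OUT={}
  B1:   IN={}   OUT={}
  B2:   IN={}   OUT={}
  B3:   IN={}   OUT={b*b}
  B4:   IN={b*b}   OUT={b*b}

Merge at B4: IN[B4] = OUT[B3] = {b*b}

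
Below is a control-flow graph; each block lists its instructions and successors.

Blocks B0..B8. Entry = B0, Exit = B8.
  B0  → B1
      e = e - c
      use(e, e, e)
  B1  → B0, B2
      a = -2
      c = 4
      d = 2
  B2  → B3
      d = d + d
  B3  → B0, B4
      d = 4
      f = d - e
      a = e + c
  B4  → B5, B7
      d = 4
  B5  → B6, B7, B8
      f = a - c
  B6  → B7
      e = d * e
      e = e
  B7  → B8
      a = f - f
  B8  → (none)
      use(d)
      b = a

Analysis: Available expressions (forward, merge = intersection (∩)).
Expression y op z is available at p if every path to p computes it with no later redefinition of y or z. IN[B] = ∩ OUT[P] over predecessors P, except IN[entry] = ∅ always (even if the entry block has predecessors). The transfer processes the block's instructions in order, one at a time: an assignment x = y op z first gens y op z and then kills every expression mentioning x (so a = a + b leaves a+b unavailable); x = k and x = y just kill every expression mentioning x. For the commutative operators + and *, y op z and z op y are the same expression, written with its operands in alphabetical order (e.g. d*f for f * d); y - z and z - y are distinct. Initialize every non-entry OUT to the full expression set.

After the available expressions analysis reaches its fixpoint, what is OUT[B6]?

Fixpoint table:
  B0: | IN={} | OUT={}
  B1: | IN={} | OUT={}
  B2: | IN={} | OUT={}
  B3: | IN={} | OUT={c+e, d-e}
  B4: | IN={c+e, d-e} | OUT={c+e}
  B5: | IN={c+e} | OUT={a-c, c+e}
  B6: | IN={a-c, c+e} | OUT={a-c}
  B7: | IN={} | OUT={f-f}
  B8: | IN={} | OUT={}

Merge at B6: IN[B6] = OUT[B5] = {a-c, c+e}
Applying B6's transfer function to that IN value gives OUT[B6] (row B6 above).

Answer: {a-c}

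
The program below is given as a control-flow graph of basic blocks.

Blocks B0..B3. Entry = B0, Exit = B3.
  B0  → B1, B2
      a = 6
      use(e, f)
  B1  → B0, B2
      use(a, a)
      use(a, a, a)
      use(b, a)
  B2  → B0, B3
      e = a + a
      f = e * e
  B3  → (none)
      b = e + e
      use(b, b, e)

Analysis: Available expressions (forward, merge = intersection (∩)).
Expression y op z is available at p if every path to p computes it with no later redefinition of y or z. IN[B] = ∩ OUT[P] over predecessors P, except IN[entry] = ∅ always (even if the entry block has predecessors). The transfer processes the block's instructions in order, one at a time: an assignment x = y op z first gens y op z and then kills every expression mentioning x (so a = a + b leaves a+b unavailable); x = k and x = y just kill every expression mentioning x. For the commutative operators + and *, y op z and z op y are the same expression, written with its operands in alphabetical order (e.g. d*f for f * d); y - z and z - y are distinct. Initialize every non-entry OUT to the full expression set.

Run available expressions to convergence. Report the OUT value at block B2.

Answer: {a+a, e*e}

Derivation:
Converged values:
  B0:   IN={}   OUT={}
  B1:   IN={}   OUT={}
  B2:   IN={}   OUT={a+a, e*e}
  B3:   IN={a+a, e*e}   OUT={a+a, e*e, e+e}

Merge at B2: IN[B2] = OUT[B0] ∩ OUT[B1] = {}
Applying B2's transfer function to that IN value gives OUT[B2] (row B2 above).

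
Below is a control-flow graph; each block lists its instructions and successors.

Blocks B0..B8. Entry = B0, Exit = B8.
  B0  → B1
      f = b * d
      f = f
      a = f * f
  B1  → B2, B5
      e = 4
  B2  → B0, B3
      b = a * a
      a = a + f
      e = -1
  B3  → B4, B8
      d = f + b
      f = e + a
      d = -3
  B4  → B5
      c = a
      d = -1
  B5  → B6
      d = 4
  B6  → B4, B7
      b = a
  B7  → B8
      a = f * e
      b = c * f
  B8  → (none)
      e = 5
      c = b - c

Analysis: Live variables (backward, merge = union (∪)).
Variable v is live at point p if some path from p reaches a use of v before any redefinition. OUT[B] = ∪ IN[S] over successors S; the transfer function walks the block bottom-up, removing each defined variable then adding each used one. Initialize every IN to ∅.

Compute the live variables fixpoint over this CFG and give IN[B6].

Answer: {a, c, e, f}

Derivation:
Per-block solution:
  B0:   IN={b, c, d}   OUT={a, c, d, f}
  B1:   IN={a, c, d, f}   OUT={a, c, d, e, f}
  B2:   IN={a, c, d, f}   OUT={a, b, c, d, e, f}
  B3:   IN={a, b, c, e, f}   OUT={a, b, c, e, f}
  B4:   IN={a, e, f}   OUT={a, c, e, f}
  B5:   IN={a, c, e, f}   OUT={a, c, e, f}
  B6:   IN={a, c, e, f}   OUT={a, c, e, f}
  B7:   IN={c, e, f}   OUT={b, c}
  B8:   IN={b, c}   OUT={}

Merge at B6: OUT[B6] = IN[B4] ⊔ IN[B7] = {a, c, e, f}
Applying B6's transfer function to that OUT value gives IN[B6] (row B6 above).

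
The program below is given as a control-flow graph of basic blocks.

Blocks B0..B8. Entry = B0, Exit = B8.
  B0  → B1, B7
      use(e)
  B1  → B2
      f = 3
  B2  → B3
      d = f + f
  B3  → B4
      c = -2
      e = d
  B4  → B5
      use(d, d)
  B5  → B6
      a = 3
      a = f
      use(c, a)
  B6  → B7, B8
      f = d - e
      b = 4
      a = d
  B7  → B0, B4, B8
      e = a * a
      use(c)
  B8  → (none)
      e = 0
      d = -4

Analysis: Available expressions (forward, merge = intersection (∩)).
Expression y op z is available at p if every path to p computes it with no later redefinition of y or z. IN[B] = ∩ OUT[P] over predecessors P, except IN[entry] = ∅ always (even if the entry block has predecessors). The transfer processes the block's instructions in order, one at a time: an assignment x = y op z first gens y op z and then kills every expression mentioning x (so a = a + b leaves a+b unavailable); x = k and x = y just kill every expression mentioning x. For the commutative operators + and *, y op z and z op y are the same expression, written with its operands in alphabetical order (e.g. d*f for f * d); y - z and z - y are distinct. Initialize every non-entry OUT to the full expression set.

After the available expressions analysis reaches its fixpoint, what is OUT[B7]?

Answer: {a*a}

Working:
Converged values:
  B0:   IN={}   OUT={}
  B1:   IN={}   OUT={}
  B2:   IN={}   OUT={f+f}
  B3:   IN={f+f}   OUT={f+f}
  B4:   IN={}   OUT={}
  B5:   IN={}   OUT={}
  B6:   IN={}   OUT={d-e}
  B7:   IN={}   OUT={a*a}
  B8:   IN={}   OUT={}

Merge at B7: IN[B7] = OUT[B0] ∩ OUT[B6] = {}
Applying B7's transfer function to that IN value gives OUT[B7] (row B7 above).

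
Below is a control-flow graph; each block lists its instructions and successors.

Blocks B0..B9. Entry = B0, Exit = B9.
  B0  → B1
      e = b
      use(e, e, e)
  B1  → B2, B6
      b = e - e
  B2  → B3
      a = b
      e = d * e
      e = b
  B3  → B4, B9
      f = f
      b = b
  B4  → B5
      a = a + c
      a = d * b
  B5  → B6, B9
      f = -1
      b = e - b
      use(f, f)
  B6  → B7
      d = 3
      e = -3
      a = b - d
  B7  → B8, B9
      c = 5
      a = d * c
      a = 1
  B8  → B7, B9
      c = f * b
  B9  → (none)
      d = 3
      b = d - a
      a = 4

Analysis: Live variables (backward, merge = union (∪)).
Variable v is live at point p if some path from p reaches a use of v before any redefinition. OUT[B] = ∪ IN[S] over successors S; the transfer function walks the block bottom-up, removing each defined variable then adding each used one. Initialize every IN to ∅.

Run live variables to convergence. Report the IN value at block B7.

Per-block solution:
  B0:  IN={b, c, d, f}  OUT={c, d, e, f}
  B1:  IN={c, d, e, f}  OUT={b, c, d, e, f}
  B2:  IN={b, c, d, e, f}  OUT={a, b, c, d, e, f}
  B3:  IN={a, b, c, d, e, f}  OUT={a, b, c, d, e}
  B4:  IN={a, b, c, d, e}  OUT={a, b, e}
  B5:  IN={a, b, e}  OUT={a, b, f}
  B6:  IN={b, f}  OUT={b, d, f}
  B7:  IN={b, d, f}  OUT={a, b, d, f}
  B8:  IN={a, b, d, f}  OUT={a, b, d, f}
  B9:  IN={a}  OUT={}

Merge at B7: OUT[B7] = IN[B8] ⊔ IN[B9] = {a, b, d, f}
Applying B7's transfer function to that OUT value gives IN[B7] (row B7 above).

Answer: {b, d, f}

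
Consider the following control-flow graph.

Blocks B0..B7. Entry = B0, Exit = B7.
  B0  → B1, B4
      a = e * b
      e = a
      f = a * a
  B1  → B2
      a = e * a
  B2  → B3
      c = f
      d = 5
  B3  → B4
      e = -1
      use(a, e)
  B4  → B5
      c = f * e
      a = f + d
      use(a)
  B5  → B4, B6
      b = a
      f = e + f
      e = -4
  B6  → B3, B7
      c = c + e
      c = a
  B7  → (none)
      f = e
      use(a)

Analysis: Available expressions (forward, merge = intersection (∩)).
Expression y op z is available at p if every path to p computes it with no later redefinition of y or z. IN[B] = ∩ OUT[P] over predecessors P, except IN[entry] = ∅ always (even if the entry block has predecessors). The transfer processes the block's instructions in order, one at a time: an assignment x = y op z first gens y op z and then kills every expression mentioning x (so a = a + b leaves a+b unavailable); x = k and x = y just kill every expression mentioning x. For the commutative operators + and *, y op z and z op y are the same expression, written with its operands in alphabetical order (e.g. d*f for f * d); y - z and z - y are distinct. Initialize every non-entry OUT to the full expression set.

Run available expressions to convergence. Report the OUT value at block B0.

Answer: {a*a}

Derivation:
Converged values:
  B0:  IN={}  OUT={a*a}
  B1:  IN={a*a}  OUT={}
  B2:  IN={}  OUT={}
  B3:  IN={}  OUT={}
  B4:  IN={}  OUT={d+f, e*f}
  B5:  IN={d+f, e*f}  OUT={}
  B6:  IN={}  OUT={}
  B7:  IN={}  OUT={}

B0 is the boundary node: IN[B0] = {}
Applying B0's transfer function to that IN value gives OUT[B0] (row B0 above).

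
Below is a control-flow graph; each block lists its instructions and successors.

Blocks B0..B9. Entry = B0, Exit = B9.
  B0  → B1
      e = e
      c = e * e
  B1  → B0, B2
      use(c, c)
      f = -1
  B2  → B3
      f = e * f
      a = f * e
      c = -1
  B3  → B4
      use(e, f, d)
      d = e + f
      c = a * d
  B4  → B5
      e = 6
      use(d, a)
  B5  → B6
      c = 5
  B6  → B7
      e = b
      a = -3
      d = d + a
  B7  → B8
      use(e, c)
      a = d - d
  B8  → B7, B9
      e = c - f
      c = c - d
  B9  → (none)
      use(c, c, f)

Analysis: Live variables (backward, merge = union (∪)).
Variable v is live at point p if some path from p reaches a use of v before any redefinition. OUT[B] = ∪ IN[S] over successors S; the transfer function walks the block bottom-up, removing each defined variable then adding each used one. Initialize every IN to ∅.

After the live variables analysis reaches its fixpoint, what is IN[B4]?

Answer: {a, b, d, f}

Trace:
Fixpoint table:
  B0:  IN={b, d, e}  OUT={b, c, d, e}
  B1:  IN={b, c, d, e}  OUT={b, d, e, f}
  B2:  IN={b, d, e, f}  OUT={a, b, d, e, f}
  B3:  IN={a, b, d, e, f}  OUT={a, b, d, f}
  B4:  IN={a, b, d, f}  OUT={b, d, f}
  B5:  IN={b, d, f}  OUT={b, c, d, f}
  B6:  IN={b, c, d, f}  OUT={c, d, e, f}
  B7:  IN={c, d, e, f}  OUT={c, d, f}
  B8:  IN={c, d, f}  OUT={c, d, e, f}
  B9:  IN={c, f}  OUT={}

Merge at B4: OUT[B4] = IN[B5] = {b, d, f}
Applying B4's transfer function to that OUT value gives IN[B4] (row B4 above).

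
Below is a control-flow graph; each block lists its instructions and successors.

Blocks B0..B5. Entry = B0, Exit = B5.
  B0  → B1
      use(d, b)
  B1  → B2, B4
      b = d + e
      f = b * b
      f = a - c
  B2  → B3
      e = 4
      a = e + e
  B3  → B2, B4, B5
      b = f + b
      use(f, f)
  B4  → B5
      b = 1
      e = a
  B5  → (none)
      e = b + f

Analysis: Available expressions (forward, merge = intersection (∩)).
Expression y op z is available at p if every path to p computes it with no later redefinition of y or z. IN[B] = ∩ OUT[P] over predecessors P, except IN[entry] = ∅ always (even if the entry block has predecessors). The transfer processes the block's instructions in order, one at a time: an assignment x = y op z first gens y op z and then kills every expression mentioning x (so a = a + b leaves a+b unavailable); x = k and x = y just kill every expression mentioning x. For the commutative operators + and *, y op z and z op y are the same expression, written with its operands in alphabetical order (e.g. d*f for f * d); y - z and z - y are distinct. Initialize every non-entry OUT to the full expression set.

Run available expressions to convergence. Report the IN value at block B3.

Fixpoint table:
  B0:  IN={}  OUT={}
  B1:  IN={}  OUT={a-c, b*b, d+e}
  B2:  IN={}  OUT={e+e}
  B3:  IN={e+e}  OUT={e+e}
  B4:  IN={}  OUT={}
  B5:  IN={}  OUT={b+f}

Merge at B3: IN[B3] = OUT[B2] = {e+e}

Answer: {e+e}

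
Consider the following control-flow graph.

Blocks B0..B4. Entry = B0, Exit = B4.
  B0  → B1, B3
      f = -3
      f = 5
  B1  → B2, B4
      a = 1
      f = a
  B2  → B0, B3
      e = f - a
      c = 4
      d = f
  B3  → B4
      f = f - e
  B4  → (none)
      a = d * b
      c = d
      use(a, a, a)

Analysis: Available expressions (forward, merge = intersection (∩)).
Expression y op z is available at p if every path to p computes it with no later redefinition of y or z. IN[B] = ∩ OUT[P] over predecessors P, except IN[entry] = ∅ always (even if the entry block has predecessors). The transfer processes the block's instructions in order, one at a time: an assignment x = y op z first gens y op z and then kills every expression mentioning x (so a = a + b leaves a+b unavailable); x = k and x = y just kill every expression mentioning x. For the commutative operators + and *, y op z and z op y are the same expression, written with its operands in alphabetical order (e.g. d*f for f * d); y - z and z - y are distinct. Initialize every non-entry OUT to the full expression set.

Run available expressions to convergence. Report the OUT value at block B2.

Answer: {f-a}

Working:
Fixpoint table:
  B0:   IN={}   OUT={}
  B1:   IN={}   OUT={}
  B2:   IN={}   OUT={f-a}
  B3:   IN={}   OUT={}
  B4:   IN={}   OUT={b*d}

Merge at B2: IN[B2] = OUT[B1] = {}
Applying B2's transfer function to that IN value gives OUT[B2] (row B2 above).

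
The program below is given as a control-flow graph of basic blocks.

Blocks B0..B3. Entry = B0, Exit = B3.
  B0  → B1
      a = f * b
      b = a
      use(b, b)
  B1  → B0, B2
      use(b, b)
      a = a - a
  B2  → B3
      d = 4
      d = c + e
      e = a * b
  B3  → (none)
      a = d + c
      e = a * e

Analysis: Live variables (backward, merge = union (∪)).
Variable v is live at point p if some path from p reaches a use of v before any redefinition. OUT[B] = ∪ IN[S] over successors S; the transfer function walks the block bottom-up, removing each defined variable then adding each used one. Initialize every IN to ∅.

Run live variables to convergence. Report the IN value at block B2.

Fixpoint table:
  B0:  IN={b, c, e, f}  OUT={a, b, c, e, f}
  B1:  IN={a, b, c, e, f}  OUT={a, b, c, e, f}
  B2:  IN={a, b, c, e}  OUT={c, d, e}
  B3:  IN={c, d, e}  OUT={}

Merge at B2: OUT[B2] = IN[B3] = {c, d, e}
Applying B2's transfer function to that OUT value gives IN[B2] (row B2 above).

Answer: {a, b, c, e}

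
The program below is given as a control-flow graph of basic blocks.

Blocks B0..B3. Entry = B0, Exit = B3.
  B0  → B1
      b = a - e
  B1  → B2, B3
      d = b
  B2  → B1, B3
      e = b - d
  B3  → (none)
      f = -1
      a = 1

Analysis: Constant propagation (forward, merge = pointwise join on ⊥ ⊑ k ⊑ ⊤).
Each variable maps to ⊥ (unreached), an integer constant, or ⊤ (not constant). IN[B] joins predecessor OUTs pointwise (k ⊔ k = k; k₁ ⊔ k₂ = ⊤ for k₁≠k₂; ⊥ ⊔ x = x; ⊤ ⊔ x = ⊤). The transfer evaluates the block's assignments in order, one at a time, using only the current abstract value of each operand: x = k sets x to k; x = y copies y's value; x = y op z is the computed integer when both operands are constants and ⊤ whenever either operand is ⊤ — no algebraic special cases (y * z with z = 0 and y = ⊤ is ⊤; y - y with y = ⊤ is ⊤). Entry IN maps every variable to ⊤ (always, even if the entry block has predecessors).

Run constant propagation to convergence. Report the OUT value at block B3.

Answer: {a: 1, b: ⊤, c: ⊤, d: ⊤, e: ⊤, f: -1}

Derivation:
Converged values:
  B0:  IN=(all ⊤)  OUT=(all ⊤)
  B1:  IN=(all ⊤)  OUT=(all ⊤)
  B2:  IN=(all ⊤)  OUT=(all ⊤)
  B3:  IN=(all ⊤)  OUT={a:1, f:-1; rest ⊤}

Merge at B3: IN[B3] = OUT[B1] ⊔ OUT[B2] = {a: ⊤, b: ⊤, c: ⊤, d: ⊤, e: ⊤, f: ⊤}
Applying B3's transfer function to that IN value gives OUT[B3] (row B3 above).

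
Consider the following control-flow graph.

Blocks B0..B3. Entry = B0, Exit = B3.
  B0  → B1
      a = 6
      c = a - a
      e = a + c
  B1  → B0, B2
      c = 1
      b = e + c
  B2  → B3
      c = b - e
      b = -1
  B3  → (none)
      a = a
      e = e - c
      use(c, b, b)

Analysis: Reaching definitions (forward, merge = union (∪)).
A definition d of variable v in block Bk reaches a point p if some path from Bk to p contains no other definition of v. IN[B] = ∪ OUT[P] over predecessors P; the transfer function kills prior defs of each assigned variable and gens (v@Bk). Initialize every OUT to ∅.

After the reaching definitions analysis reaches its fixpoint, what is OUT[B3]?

Per-block solution:
  B0: | IN={a@B0, b@B1, c@B1, e@B0} | OUT={a@B0, b@B1, c@B0, e@B0}
  B1: | IN={a@B0, b@B1, c@B0, e@B0} | OUT={a@B0, b@B1, c@B1, e@B0}
  B2: | IN={a@B0, b@B1, c@B1, e@B0} | OUT={a@B0, b@B2, c@B2, e@B0}
  B3: | IN={a@B0, b@B2, c@B2, e@B0} | OUT={a@B3, b@B2, c@B2, e@B3}

Merge at B3: IN[B3] = OUT[B2] = {a@B0, b@B2, c@B2, e@B0}
Applying B3's transfer function to that IN value gives OUT[B3] (row B3 above).

Answer: {a@B3, b@B2, c@B2, e@B3}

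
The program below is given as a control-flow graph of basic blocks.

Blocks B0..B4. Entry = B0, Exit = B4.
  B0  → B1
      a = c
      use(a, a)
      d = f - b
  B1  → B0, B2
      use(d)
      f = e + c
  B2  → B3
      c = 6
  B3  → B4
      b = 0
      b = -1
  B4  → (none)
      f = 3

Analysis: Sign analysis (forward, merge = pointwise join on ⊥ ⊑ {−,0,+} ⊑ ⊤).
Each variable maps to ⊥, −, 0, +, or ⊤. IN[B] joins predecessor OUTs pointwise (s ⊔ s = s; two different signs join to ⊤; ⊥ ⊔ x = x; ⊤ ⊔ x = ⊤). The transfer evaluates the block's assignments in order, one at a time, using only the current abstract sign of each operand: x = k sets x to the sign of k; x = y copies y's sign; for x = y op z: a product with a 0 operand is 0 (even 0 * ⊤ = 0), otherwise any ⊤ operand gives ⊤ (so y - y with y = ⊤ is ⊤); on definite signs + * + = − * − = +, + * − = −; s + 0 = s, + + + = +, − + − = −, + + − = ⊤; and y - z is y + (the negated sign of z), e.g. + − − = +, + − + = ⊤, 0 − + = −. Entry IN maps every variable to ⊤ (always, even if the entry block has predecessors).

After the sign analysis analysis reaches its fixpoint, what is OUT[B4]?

Answer: {a: ⊤, b: -, c: +, d: ⊤, e: ⊤, f: +}

Trace:
Per-block solution:
  B0: | IN=(all ⊤) | OUT=(all ⊤)
  B1: | IN=(all ⊤) | OUT=(all ⊤)
  B2: | IN=(all ⊤) | OUT={c:+; rest ⊤}
  B3: | IN={c:+; rest ⊤} | OUT={b:-, c:+; rest ⊤}
  B4: | IN={b:-, c:+; rest ⊤} | OUT={b:-, c:+, f:+; rest ⊤}

Merge at B4: IN[B4] = OUT[B3] = {a: ⊤, b: -, c: +, d: ⊤, e: ⊤, f: ⊤}
Applying B4's transfer function to that IN value gives OUT[B4] (row B4 above).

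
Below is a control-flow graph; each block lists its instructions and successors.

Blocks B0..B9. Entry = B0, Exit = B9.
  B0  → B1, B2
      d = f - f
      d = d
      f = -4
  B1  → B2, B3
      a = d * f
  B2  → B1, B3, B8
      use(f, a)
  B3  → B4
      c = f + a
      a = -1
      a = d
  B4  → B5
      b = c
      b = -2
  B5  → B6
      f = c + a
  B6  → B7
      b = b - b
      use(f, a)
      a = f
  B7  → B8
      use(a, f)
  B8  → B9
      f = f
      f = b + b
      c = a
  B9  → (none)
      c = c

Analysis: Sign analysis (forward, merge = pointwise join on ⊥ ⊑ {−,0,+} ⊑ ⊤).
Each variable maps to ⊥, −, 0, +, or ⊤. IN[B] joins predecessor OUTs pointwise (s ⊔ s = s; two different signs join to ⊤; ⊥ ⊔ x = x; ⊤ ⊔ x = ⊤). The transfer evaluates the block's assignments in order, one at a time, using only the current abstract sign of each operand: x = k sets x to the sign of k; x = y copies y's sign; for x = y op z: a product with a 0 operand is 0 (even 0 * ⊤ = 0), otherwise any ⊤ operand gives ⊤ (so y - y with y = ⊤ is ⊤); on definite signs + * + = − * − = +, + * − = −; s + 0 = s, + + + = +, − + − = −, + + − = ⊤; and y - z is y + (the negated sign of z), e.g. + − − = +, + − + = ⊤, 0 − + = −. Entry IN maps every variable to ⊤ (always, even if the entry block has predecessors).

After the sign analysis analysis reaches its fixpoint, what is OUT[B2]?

Answer: {a: ⊤, b: ⊤, c: ⊤, d: ⊤, e: ⊤, f: -}

Derivation:
Converged values:
  B0:  IN=(all ⊤)  OUT={f:-; rest ⊤}
  B1:  IN={f:-; rest ⊤}  OUT={f:-; rest ⊤}
  B2:  IN={f:-; rest ⊤}  OUT={f:-; rest ⊤}
  B3:  IN={f:-; rest ⊤}  OUT={f:-; rest ⊤}
  B4:  IN={f:-; rest ⊤}  OUT={b:-, f:-; rest ⊤}
  B5:  IN={b:-, f:-; rest ⊤}  OUT={b:-; rest ⊤}
  B6:  IN={b:-; rest ⊤}  OUT=(all ⊤)
  B7:  IN=(all ⊤)  OUT=(all ⊤)
  B8:  IN=(all ⊤)  OUT=(all ⊤)
  B9:  IN=(all ⊤)  OUT=(all ⊤)

Merge at B2: IN[B2] = OUT[B0] ⊔ OUT[B1] = {a: ⊤, b: ⊤, c: ⊤, d: ⊤, e: ⊤, f: -}
Applying B2's transfer function to that IN value gives OUT[B2] (row B2 above).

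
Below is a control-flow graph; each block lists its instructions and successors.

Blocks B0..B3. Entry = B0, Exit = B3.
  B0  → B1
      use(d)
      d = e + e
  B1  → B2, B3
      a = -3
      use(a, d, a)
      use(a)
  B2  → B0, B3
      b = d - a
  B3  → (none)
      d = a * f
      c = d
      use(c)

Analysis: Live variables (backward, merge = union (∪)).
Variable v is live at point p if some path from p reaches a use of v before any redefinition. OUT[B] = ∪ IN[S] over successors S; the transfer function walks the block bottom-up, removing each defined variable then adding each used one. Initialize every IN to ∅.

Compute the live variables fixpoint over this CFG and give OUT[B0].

Converged values:
  B0:   IN={d, e, f}   OUT={d, e, f}
  B1:   IN={d, e, f}   OUT={a, d, e, f}
  B2:   IN={a, d, e, f}   OUT={a, d, e, f}
  B3:   IN={a, f}   OUT={}

Merge at B0: OUT[B0] = IN[B1] = {d, e, f}

Answer: {d, e, f}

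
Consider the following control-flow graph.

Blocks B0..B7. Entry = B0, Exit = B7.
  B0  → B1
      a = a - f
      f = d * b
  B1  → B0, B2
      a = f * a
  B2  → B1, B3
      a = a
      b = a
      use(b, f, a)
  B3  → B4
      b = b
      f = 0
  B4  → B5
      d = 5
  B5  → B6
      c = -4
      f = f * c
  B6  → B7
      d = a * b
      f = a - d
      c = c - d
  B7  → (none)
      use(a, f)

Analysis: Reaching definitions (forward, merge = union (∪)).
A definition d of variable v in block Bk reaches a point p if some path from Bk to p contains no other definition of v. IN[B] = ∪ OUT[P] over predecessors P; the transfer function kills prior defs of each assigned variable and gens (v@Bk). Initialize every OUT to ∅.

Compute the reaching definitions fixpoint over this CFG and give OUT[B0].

Fixpoint table:
  B0:  IN={a@B1, b@B2, f@B0}  OUT={a@B0, b@B2, f@B0}
  B1:  IN={a@B0, a@B2, b@B2, f@B0}  OUT={a@B1, b@B2, f@B0}
  B2:  IN={a@B1, b@B2, f@B0}  OUT={a@B2, b@B2, f@B0}
  B3:  IN={a@B2, b@B2, f@B0}  OUT={a@B2, b@B3, f@B3}
  B4:  IN={a@B2, b@B3, f@B3}  OUT={a@B2, b@B3, d@B4, f@B3}
  B5:  IN={a@B2, b@B3, d@B4, f@B3}  OUT={a@B2, b@B3, c@B5, d@B4, f@B5}
  B6:  IN={a@B2, b@B3, c@B5, d@B4, f@B5}  OUT={a@B2, b@B3, c@B6, d@B6, f@B6}
  B7:  IN={a@B2, b@B3, c@B6, d@B6, f@B6}  OUT={a@B2, b@B3, c@B6, d@B6, f@B6}

Merge at B0 (entry node, so the boundary value {} is joined with the incoming edge(s)): IN[B0] = {} ⊔ OUT[B1] = {a@B1, b@B2, f@B0}
Applying B0's transfer function to that IN value gives OUT[B0] (row B0 above).

Answer: {a@B0, b@B2, f@B0}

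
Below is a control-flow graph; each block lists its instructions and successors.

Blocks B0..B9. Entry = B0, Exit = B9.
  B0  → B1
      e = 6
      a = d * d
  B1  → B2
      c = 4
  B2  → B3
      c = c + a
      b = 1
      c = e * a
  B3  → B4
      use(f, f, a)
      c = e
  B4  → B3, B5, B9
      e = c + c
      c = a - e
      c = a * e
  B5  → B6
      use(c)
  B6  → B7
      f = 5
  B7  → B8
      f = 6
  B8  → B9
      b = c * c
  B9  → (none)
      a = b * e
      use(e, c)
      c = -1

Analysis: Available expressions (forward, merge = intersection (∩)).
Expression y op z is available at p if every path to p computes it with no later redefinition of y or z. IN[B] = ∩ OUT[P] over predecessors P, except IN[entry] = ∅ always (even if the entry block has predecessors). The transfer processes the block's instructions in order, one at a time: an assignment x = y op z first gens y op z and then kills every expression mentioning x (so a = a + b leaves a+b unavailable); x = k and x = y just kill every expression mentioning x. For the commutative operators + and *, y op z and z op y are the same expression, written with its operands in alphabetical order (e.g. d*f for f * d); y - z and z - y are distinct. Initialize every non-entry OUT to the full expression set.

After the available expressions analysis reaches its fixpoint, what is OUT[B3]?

Converged values:
  B0:   IN={}   OUT={d*d}
  B1:   IN={d*d}   OUT={d*d}
  B2:   IN={d*d}   OUT={a*e, d*d}
  B3:   IN={a*e, d*d}   OUT={a*e, d*d}
  B4:   IN={a*e, d*d}   OUT={a*e, a-e, d*d}
  B5:   IN={a*e, a-e, d*d}   OUT={a*e, a-e, d*d}
  B6:   IN={a*e, a-e, d*d}   OUT={a*e, a-e, d*d}
  B7:   IN={a*e, a-e, d*d}   OUT={a*e, a-e, d*d}
  B8:   IN={a*e, a-e, d*d}   OUT={a*e, a-e, c*c, d*d}
  B9:   IN={a*e, a-e, d*d}   OUT={b*e, d*d}

Merge at B3: IN[B3] = OUT[B2] ∩ OUT[B4] = {a*e, d*d}
Applying B3's transfer function to that IN value gives OUT[B3] (row B3 above).

Answer: {a*e, d*d}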